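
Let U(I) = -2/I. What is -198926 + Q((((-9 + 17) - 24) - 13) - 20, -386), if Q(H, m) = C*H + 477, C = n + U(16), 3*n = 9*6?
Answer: -1594599/8 ≈ -1.9933e+5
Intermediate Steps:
n = 18 (n = (9*6)/3 = (⅓)*54 = 18)
C = 143/8 (C = 18 - 2/16 = 18 - 2*1/16 = 18 - ⅛ = 143/8 ≈ 17.875)
Q(H, m) = 477 + 143*H/8 (Q(H, m) = 143*H/8 + 477 = 477 + 143*H/8)
-198926 + Q((((-9 + 17) - 24) - 13) - 20, -386) = -198926 + (477 + 143*((((-9 + 17) - 24) - 13) - 20)/8) = -198926 + (477 + 143*(((8 - 24) - 13) - 20)/8) = -198926 + (477 + 143*((-16 - 13) - 20)/8) = -198926 + (477 + 143*(-29 - 20)/8) = -198926 + (477 + (143/8)*(-49)) = -198926 + (477 - 7007/8) = -198926 - 3191/8 = -1594599/8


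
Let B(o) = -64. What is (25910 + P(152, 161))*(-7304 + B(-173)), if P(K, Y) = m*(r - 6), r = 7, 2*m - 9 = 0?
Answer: -190938036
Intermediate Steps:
m = 9/2 (m = 9/2 + (½)*0 = 9/2 + 0 = 9/2 ≈ 4.5000)
P(K, Y) = 9/2 (P(K, Y) = 9*(7 - 6)/2 = (9/2)*1 = 9/2)
(25910 + P(152, 161))*(-7304 + B(-173)) = (25910 + 9/2)*(-7304 - 64) = (51829/2)*(-7368) = -190938036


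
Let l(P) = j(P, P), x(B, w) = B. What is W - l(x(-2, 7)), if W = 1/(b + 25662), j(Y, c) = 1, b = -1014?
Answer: -24647/24648 ≈ -0.99996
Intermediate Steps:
l(P) = 1
W = 1/24648 (W = 1/(-1014 + 25662) = 1/24648 ≈ 4.0571e-5)
W - l(x(-2, 7)) = 1/24648 - 1*1 = 1/24648 - 1 = -24647/24648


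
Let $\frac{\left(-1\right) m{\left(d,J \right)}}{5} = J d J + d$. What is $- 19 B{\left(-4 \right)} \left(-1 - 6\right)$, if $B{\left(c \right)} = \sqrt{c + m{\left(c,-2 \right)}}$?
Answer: $532 \sqrt{6} \approx 1303.1$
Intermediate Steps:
$m{\left(d,J \right)} = - 5 d - 5 d J^{2}$ ($m{\left(d,J \right)} = - 5 \left(J d J + d\right) = - 5 \left(d J^{2} + d\right) = - 5 \left(d + d J^{2}\right) = - 5 d - 5 d J^{2}$)
$B{\left(c \right)} = 2 \sqrt{6} \sqrt{- c}$ ($B{\left(c \right)} = \sqrt{c - 5 c \left(1 + \left(-2\right)^{2}\right)} = \sqrt{c - 5 c \left(1 + 4\right)} = \sqrt{c - 5 c 5} = \sqrt{c - 25 c} = \sqrt{- 24 c} = 2 \sqrt{6} \sqrt{- c}$)
$- 19 B{\left(-4 \right)} \left(-1 - 6\right) = - 19 \cdot 2 \sqrt{6} \sqrt{\left(-1\right) \left(-4\right)} \left(-1 - 6\right) = - 19 \cdot 2 \sqrt{6} \sqrt{4} \left(-7\right) = - 19 \cdot 2 \sqrt{6} \cdot 2 \left(-7\right) = - 19 \cdot 4 \sqrt{6} \left(-7\right) = - 76 \sqrt{6} \left(-7\right) = 532 \sqrt{6}$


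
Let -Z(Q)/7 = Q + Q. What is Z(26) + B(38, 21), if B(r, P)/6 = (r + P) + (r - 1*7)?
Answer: 176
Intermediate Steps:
Z(Q) = -14*Q (Z(Q) = -7*(Q + Q) = -14*Q)
B(r, P) = -42 + 6*P + 12*r (B(r, P) = 6*((r + P) + (r - 1*7)) = 6*((P + r) + (r - 7)) = 6*((P + r) + (-7 + r)) = 6*(-7 + P + 2*r) = -42 + 6*P + 12*r)
Z(26) + B(38, 21) = -14*26 + (-42 + 6*21 + 12*38) = -364 + (-42 + 126 + 456) = -364 + 540 = 176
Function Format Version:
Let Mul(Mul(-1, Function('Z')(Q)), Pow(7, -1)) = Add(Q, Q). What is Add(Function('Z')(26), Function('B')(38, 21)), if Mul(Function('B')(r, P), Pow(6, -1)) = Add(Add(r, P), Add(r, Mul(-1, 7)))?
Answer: 176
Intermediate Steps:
Function('Z')(Q) = Mul(-14, Q) (Function('Z')(Q) = Mul(-7, Add(Q, Q)) = Mul(-7, Mul(2, Q)) = Mul(-14, Q))
Function('B')(r, P) = Add(-42, Mul(6, P), Mul(12, r)) (Function('B')(r, P) = Mul(6, Add(Add(r, P), Add(r, Mul(-1, 7)))) = Mul(6, Add(Add(P, r), Add(r, -7))) = Mul(6, Add(Add(P, r), Add(-7, r))) = Mul(6, Add(-7, P, Mul(2, r))) = Add(-42, Mul(6, P), Mul(12, r)))
Add(Function('Z')(26), Function('B')(38, 21)) = Add(Mul(-14, 26), Add(-42, Mul(6, 21), Mul(12, 38))) = Add(-364, Add(-42, 126, 456)) = Add(-364, 540) = 176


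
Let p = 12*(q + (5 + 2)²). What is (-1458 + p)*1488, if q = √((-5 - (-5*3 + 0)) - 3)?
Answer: -1294560 + 17856*√7 ≈ -1.2473e+6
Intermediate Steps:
q = √7 (q = √((-5 - (-15 + 0)) - 3) = √((-5 - 1*(-15)) - 3) = √((-5 + 15) - 3) = √(10 - 3) = √7 ≈ 2.6458)
p = 588 + 12*√7 (p = 12*(√7 + (5 + 2)²) = 12*(√7 + 7²) = 12*(√7 + 49) = 12*(49 + √7) = 588 + 12*√7 ≈ 619.75)
(-1458 + p)*1488 = (-1458 + (588 + 12*√7))*1488 = (-870 + 12*√7)*1488 = -1294560 + 17856*√7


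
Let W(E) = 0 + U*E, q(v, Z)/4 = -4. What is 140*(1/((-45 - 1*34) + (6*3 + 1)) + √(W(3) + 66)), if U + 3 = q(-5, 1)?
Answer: 1253/3 ≈ 417.67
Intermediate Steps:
q(v, Z) = -16 (q(v, Z) = 4*(-4) = -16)
U = -19 (U = -3 - 16 = -19)
W(E) = -19*E (W(E) = 0 - 19*E = -19*E)
140*(1/((-45 - 1*34) + (6*3 + 1)) + √(W(3) + 66)) = 140*(1/((-45 - 1*34) + (6*3 + 1)) + √(-19*3 + 66)) = 140*(1/((-45 - 34) + (18 + 1)) + √(-57 + 66)) = 140*(1/(-79 + 19) + √9) = 140*(1/(-60) + 3) = 140*(-1/60 + 3) = 140*(179/60) = 1253/3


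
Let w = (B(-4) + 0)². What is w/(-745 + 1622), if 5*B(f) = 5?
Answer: 1/877 ≈ 0.0011403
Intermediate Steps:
B(f) = 1 (B(f) = (⅕)*5 = 1)
w = 1 (w = (1 + 0)² = 1² = 1)
w/(-745 + 1622) = 1/(-745 + 1622) = 1/877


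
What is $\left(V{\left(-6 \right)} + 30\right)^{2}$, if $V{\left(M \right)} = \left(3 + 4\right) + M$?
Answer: $961$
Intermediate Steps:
$V{\left(M \right)} = 7 + M$
$\left(V{\left(-6 \right)} + 30\right)^{2} = \left(\left(7 - 6\right) + 30\right)^{2} = \left(1 + 30\right)^{2} = 31^{2} = 961$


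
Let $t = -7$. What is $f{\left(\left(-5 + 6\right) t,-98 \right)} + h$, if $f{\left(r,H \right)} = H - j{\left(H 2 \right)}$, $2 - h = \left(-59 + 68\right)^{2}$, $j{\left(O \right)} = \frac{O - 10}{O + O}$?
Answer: $- \frac{34795}{196} \approx -177.53$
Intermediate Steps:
$j{\left(O \right)} = \frac{-10 + O}{2 O}$
$h = -79$ ($h = 2 - \left(-59 + 68\right)^{2} = 2 - 9^{2} = 2 - 81 = -79$)
$f{\left(r,H \right)} = H - \frac{-10 + 2 H}{4 H}$ ($f{\left(r,H \right)} = H - \frac{-10 + H 2}{2 H 2} = H - \frac{-10 + 2 H}{2 \cdot 2 H} = H - \frac{\frac{1}{2 H} \left(-10 + 2 H\right)}{2} = H - \frac{-10 + 2 H}{4 H}$)
$f{\left(\left(-5 + 6\right) t,-98 \right)} + h = \left(- \frac{1}{2} - 98 + \frac{5}{2 \left(-98\right)}\right) - 79 = \left(- \frac{1}{2} - 98 + \frac{5}{2} \left(- \frac{1}{98}\right)\right) - 79 = \left(- \frac{1}{2} - 98 - \frac{5}{196}\right) - 79 = - \frac{19311}{196} - 79 = - \frac{34795}{196}$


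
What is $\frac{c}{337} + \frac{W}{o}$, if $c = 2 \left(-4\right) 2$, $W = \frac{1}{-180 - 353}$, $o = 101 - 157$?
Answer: $- \frac{477231}{10058776} \approx -0.047444$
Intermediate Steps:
$o = -56$ ($o = 101 - 157 = -56$)
$W = - \frac{1}{533}$ ($W = \frac{1}{-533} = - \frac{1}{533} \approx -0.0018762$)
$c = -16$ ($c = \left(-8\right) 2 = -16$)
$\frac{c}{337} + \frac{W}{o} = - \frac{16}{337} - \frac{1}{533 \left(-56\right)} = \left(-16\right) \frac{1}{337} - - \frac{1}{29848} = - \frac{16}{337} + \frac{1}{29848} = - \frac{477231}{10058776}$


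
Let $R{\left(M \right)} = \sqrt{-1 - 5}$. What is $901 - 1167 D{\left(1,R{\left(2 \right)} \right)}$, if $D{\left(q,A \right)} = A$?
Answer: $901 - 1167 i \sqrt{6} \approx 901.0 - 2858.6 i$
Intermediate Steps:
$R{\left(M \right)} = i \sqrt{6}$ ($R{\left(M \right)} = \sqrt{-6} = i \sqrt{6}$)
$901 - 1167 D{\left(1,R{\left(2 \right)} \right)} = 901 - 1167 i \sqrt{6}$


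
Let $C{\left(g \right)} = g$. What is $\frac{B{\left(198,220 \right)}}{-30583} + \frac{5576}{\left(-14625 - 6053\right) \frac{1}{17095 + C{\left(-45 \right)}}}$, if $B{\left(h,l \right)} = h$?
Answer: $- \frac{207682455046}{45171091} \approx -4597.7$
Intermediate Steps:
$\frac{B{\left(198,220 \right)}}{-30583} + \frac{5576}{\left(-14625 - 6053\right) \frac{1}{17095 + C{\left(-45 \right)}}} = \frac{198}{-30583} + \frac{5576}{\left(-14625 - 6053\right) \frac{1}{17095 - 45}} = 198 \left(- \frac{1}{30583}\right) + \frac{5576}{\left(-20678\right) \frac{1}{17050}} = - \frac{198}{30583} + \frac{5576}{\left(-20678\right) \frac{1}{17050}} = - \frac{198}{30583} + \frac{5576}{- \frac{10339}{8525}} = - \frac{198}{30583} + 5576 \left(- \frac{8525}{10339}\right) = - \frac{198}{30583} - \frac{47535400}{10339} = - \frac{207682455046}{45171091}$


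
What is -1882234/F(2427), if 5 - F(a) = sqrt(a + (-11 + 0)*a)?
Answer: -1882234/4859 - 1882234*I*sqrt(24270)/24295 ≈ -387.37 - 12070.0*I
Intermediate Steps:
F(a) = 5 - sqrt(10)*sqrt(-a) (F(a) = 5 - sqrt(a + (-11 + 0)*a) = 5 - sqrt(a - 11*a) = 5 - sqrt(-10*a) = 5 - sqrt(10)*sqrt(-a))
-1882234/F(2427) = -1882234/(5 - sqrt(10)*sqrt(-1*2427)) = -1882234/(5 - sqrt(10)*sqrt(-2427)) = -1882234/(5 - sqrt(10)*I*sqrt(2427)) = -1882234/(5 - I*sqrt(24270))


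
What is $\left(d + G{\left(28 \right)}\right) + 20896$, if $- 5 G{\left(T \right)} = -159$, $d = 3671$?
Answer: $\frac{122994}{5} \approx 24599.0$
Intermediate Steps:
$G{\left(T \right)} = \frac{159}{5}$ ($G{\left(T \right)} = \left(- \frac{1}{5}\right) \left(-159\right) = \frac{159}{5}$)
$\left(d + G{\left(28 \right)}\right) + 20896 = \left(3671 + \frac{159}{5}\right) + 20896 = \frac{18514}{5} + 20896 = \frac{122994}{5}$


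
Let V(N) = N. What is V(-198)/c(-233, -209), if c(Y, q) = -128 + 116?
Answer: 33/2 ≈ 16.500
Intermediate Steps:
c(Y, q) = -12
V(-198)/c(-233, -209) = -198/(-12) = -198*(-1/12) = 33/2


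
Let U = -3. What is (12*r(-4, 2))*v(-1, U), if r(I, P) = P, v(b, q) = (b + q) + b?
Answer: -120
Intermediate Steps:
v(b, q) = q + 2*b
(12*r(-4, 2))*v(-1, U) = (12*2)*(-3 + 2*(-1)) = 24*(-3 - 2) = 24*(-5) = -120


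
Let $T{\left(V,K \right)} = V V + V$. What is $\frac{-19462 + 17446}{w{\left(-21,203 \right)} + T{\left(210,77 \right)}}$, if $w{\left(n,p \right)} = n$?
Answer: $- \frac{32}{703} \approx -0.045519$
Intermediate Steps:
$T{\left(V,K \right)} = V + V^{2}$ ($T{\left(V,K \right)} = V^{2} + V = V + V^{2}$)
$\frac{-19462 + 17446}{w{\left(-21,203 \right)} + T{\left(210,77 \right)}} = \frac{-19462 + 17446}{-21 + 210 \left(1 + 210\right)} = - \frac{2016}{-21 + 210 \cdot 211} = - \frac{2016}{-21 + 44310} = - \frac{2016}{44289} = \left(-2016\right) \frac{1}{44289} = - \frac{32}{703}$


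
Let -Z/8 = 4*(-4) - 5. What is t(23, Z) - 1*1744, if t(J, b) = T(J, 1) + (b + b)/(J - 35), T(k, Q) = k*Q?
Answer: -1749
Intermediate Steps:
Z = 168 (Z = -8*(4*(-4) - 5) = -8*(-16 - 5) = -8*(-21) = 168)
T(k, Q) = Q*k
t(J, b) = J + 2*b/(-35 + J) (t(J, b) = 1*J + (b + b)/(J - 35) = J + (2*b)/(-35 + J) = J + 2*b/(-35 + J))
t(23, Z) - 1*1744 = (23² - 35*23 + 2*168)/(-35 + 23) - 1*1744 = (529 - 805 + 336)/(-12) - 1744 = -1/12*60 - 1744 = -5 - 1744 = -1749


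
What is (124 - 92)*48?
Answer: 1536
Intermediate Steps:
(124 - 92)*48 = 32*48 = 1536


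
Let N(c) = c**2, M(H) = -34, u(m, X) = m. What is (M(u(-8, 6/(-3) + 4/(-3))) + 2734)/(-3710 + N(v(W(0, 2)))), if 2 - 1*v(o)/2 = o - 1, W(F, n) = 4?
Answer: -1350/1853 ≈ -0.72855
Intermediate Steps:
v(o) = 6 - 2*o (v(o) = 4 - 2*(o - 1) = 4 - 2*(-1 + o) = 4 + (2 - 2*o) = 6 - 2*o)
(M(u(-8, 6/(-3) + 4/(-3))) + 2734)/(-3710 + N(v(W(0, 2)))) = (-34 + 2734)/(-3710 + (6 - 2*4)**2) = 2700/(-3710 + (6 - 8)**2) = 2700/(-3710 + (-2)**2) = 2700/(-3710 + 4) = 2700/(-3706) = 2700*(-1/3706) = -1350/1853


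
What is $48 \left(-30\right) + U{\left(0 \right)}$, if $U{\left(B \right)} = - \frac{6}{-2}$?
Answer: $-1437$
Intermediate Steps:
$U{\left(B \right)} = 3$ ($U{\left(B \right)} = \left(-6\right) \left(- \frac{1}{2}\right) = 3$)
$48 \left(-30\right) + U{\left(0 \right)} = 48 \left(-30\right) + 3 = -1440 + 3 = -1437$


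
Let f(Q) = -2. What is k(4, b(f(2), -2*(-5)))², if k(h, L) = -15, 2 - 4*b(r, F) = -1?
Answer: 225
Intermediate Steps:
b(r, F) = ¾ (b(r, F) = ½ - ¼*(-1) = ½ + ¼ = ¾)
k(4, b(f(2), -2*(-5)))² = (-15)² = 225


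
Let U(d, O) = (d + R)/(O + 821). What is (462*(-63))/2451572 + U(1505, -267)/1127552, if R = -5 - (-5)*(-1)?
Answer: -197584779299/16645742403328 ≈ -0.011870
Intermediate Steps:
R = -10 (R = -5 - 1*5 = -5 - 5 = -10)
U(d, O) = (-10 + d)/(821 + O) (U(d, O) = (d - 10)/(O + 821) = (-10 + d)/(821 + O))
(462*(-63))/2451572 + U(1505, -267)/1127552 = (462*(-63))/2451572 + ((-10 + 1505)/(821 - 267))/1127552 = -29106*1/2451572 + (1495/554)*(1/1127552) = -14553/1225786 + ((1/554)*1495)*(1/1127552) = -14553/1225786 + (1495/554)*(1/1127552) = -14553/1225786 + 65/27159296 = -197584779299/16645742403328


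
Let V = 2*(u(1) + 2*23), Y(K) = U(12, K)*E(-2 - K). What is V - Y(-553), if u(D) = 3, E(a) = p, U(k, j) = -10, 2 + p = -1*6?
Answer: 18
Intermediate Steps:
p = -8 (p = -2 - 1*6 = -2 - 6 = -8)
E(a) = -8
Y(K) = 80 (Y(K) = -10*(-8) = 80)
V = 98 (V = 2*(3 + 2*23) = 2*(3 + 46) = 2*49 = 98)
V - Y(-553) = 98 - 1*80 = 98 - 80 = 18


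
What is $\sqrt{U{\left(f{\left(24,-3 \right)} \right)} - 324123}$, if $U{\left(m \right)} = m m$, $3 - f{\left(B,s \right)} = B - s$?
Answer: $7 i \sqrt{6603} \approx 568.81 i$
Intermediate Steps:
$f{\left(B,s \right)} = 3 + s - B$ ($f{\left(B,s \right)} = 3 - \left(B - s\right) = 3 + s - B$)
$U{\left(m \right)} = m^{2}$
$\sqrt{U{\left(f{\left(24,-3 \right)} \right)} - 324123} = \sqrt{\left(3 - 3 - 24\right)^{2} - 324123} = \sqrt{\left(-24\right)^{2} - 324123} = \sqrt{576 - 324123} = \sqrt{-323547} = 7 i \sqrt{6603}$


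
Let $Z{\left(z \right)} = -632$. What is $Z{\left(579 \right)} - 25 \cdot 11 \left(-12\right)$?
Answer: $2668$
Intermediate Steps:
$Z{\left(579 \right)} - 25 \cdot 11 \left(-12\right) = -632 - 25 \cdot 11 \left(-12\right) = -632 - 275 \left(-12\right) = -632 - -3300 = -632 + 3300 = 2668$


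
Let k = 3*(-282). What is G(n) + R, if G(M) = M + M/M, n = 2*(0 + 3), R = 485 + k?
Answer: -354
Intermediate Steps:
k = -846
R = -361 (R = 485 - 846 = -361)
n = 6 (n = 2*3 = 6)
G(M) = 1 + M (G(M) = M + 1 = 1 + M)
G(n) + R = (1 + 6) - 361 = 7 - 361 = -354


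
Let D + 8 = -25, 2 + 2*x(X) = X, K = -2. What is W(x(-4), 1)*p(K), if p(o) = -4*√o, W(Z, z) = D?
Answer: 132*I*√2 ≈ 186.68*I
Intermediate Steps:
x(X) = -1 + X/2
D = -33 (D = -8 - 25 = -33)
W(Z, z) = -33
W(x(-4), 1)*p(K) = -(-132)*√(-2) = -(-132)*I*√2 = 132*I*√2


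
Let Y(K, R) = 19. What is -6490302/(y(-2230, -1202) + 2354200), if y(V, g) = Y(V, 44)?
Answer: -927186/336317 ≈ -2.7569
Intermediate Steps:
y(V, g) = 19
-6490302/(y(-2230, -1202) + 2354200) = -6490302/(19 + 2354200) = -6490302/2354219 = -6490302*1/2354219 = -927186/336317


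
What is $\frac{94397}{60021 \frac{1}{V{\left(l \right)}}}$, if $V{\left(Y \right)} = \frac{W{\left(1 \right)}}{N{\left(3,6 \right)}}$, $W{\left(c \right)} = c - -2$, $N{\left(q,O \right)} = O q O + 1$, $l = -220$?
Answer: $\frac{94397}{2180763} \approx 0.043286$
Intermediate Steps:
$N{\left(q,O \right)} = 1 + q O^{2}$ ($N{\left(q,O \right)} = q O^{2} + 1 = 1 + q O^{2}$)
$W{\left(c \right)} = 2 + c$ ($W{\left(c \right)} = c + 2 = 2 + c$)
$V{\left(Y \right)} = \frac{3}{109}$ ($V{\left(Y \right)} = \frac{2 + 1}{1 + 3 \cdot 6^{2}} = \frac{3}{1 + 3 \cdot 36} = \frac{3}{1 + 108} = \frac{3}{109}$)
$\frac{94397}{60021 \frac{1}{V{\left(l \right)}}} = \frac{94397}{60021 \frac{1}{\frac{3}{109}}} = \frac{94397}{60021 \cdot \frac{109}{3}} = \frac{94397}{2180763}$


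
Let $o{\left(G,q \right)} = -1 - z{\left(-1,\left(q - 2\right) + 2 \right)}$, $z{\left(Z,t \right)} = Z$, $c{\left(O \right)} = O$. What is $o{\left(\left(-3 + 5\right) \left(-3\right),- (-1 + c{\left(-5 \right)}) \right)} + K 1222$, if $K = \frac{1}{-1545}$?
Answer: $- \frac{1222}{1545} \approx -0.79094$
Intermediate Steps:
$K = - \frac{1}{1545} \approx -0.00064725$
$o{\left(G,q \right)} = 0$ ($o{\left(G,q \right)} = -1 - -1 = -1 + 1 = 0$)
$o{\left(\left(-3 + 5\right) \left(-3\right),- (-1 + c{\left(-5 \right)}) \right)} + K 1222 = 0 - \frac{1222}{1545} = - \frac{1222}{1545}$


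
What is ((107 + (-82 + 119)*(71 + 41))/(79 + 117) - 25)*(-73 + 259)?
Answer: -60357/98 ≈ -615.89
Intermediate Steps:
((107 + (-82 + 119)*(71 + 41))/(79 + 117) - 25)*(-73 + 259) = ((107 + 37*112)/196 - 25)*186 = ((107 + 4144)*(1/196) - 25)*186 = (4251*(1/196) - 25)*186 = (4251/196 - 25)*186 = -649/196*186 = -60357/98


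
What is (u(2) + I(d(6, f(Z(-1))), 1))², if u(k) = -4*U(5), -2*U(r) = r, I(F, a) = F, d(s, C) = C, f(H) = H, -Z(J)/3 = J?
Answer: 169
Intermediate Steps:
Z(J) = -3*J
U(r) = -r/2
u(k) = 10 (u(k) = -4*(-½*5) = -4*(-5)/2 = -1*(-10) = 10)
(u(2) + I(d(6, f(Z(-1))), 1))² = (10 - 3*(-1))² = (10 + 3)² = 13² = 169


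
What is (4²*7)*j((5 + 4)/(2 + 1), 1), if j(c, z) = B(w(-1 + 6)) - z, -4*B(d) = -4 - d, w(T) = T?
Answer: 140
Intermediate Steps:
B(d) = 1 + d/4 (B(d) = -(-4 - d)/4 = 1 + d/4)
j(c, z) = 9/4 - z (j(c, z) = (1 + (-1 + 6)/4) - z = (1 + (¼)*5) - z = (1 + 5/4) - z = 9/4 - z)
(4²*7)*j((5 + 4)/(2 + 1), 1) = (4²*7)*(9/4 - 1*1) = (16*7)*(9/4 - 1) = 112*(5/4) = 140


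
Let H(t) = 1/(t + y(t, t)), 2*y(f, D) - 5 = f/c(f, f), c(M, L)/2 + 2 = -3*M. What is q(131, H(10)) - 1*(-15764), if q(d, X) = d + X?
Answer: 12636589/795 ≈ 15895.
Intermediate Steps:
c(M, L) = -4 - 6*M (c(M, L) = -4 + 2*(-3*M) = -4 - 6*M)
y(f, D) = 5/2 + f/(2*(-4 - 6*f)) (y(f, D) = 5/2 + (f/(-4 - 6*f))/2 = 5/2 + f/(2*(-4 - 6*f)))
H(t) = 1/(t + (20 + 29*t)/(4*(2 + 3*t)))
q(d, X) = X + d
q(131, H(10)) - 1*(-15764) = (4*(2 + 3*10)/(20 + 12*10² + 37*10) + 131) - 1*(-15764) = (4*(2 + 30)/(20 + 12*100 + 370) + 131) + 15764 = (4*32/(20 + 1200 + 370) + 131) + 15764 = (4*32/1590 + 131) + 15764 = (4*(1/1590)*32 + 131) + 15764 = (64/795 + 131) + 15764 = 104209/795 + 15764 = 12636589/795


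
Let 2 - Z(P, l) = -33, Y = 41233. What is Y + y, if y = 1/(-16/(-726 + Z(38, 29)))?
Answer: 660419/16 ≈ 41276.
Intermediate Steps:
Z(P, l) = 35 (Z(P, l) = 2 - 1*(-33) = 2 + 33 = 35)
y = 691/16 (y = 1/(-16/(-726 + 35)) = 1/(-16/(-691)) = 1/(-1/691*(-16)) = 1/(16/691) = 691/16 ≈ 43.188)
Y + y = 41233 + 691/16 = 660419/16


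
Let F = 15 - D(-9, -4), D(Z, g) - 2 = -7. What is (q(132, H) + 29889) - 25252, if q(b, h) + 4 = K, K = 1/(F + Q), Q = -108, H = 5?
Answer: 407703/88 ≈ 4633.0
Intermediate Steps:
D(Z, g) = -5 (D(Z, g) = 2 - 7 = -5)
F = 20 (F = 15 - 1*(-5) = 15 + 5 = 20)
K = -1/88 (K = 1/(20 - 108) = 1/(-88) = -1/88 ≈ -0.011364)
q(b, h) = -353/88 (q(b, h) = -4 - 1/88 = -353/88)
(q(132, H) + 29889) - 25252 = (-353/88 + 29889) - 25252 = 2629879/88 - 25252 = 407703/88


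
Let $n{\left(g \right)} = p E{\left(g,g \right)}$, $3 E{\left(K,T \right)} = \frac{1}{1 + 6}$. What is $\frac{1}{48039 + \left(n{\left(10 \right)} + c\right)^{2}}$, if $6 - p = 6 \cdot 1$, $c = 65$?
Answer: $\frac{1}{52264} \approx 1.9134 \cdot 10^{-5}$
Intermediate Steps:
$p = 0$ ($p = 6 - 6 \cdot 1 = 6 - 6 = 0$)
$E{\left(K,T \right)} = \frac{1}{21}$ ($E{\left(K,T \right)} = \frac{1}{3 \left(1 + 6\right)} = \frac{1}{3 \cdot 7} = \frac{1}{3} \cdot \frac{1}{7} = \frac{1}{21}$)
$n{\left(g \right)} = 0$ ($n{\left(g \right)} = 0 \cdot \frac{1}{21} = 0$)
$\frac{1}{48039 + \left(n{\left(10 \right)} + c\right)^{2}} = \frac{1}{48039 + \left(0 + 65\right)^{2}} = \frac{1}{48039 + 65^{2}} = \frac{1}{48039 + 4225} = \frac{1}{52264}$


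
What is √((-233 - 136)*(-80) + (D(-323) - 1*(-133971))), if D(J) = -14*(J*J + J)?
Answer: I*√1292593 ≈ 1136.9*I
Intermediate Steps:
D(J) = -14*J - 14*J² (D(J) = -14*(J² + J) = -14*(J + J²) = -14*J - 14*J²)
√((-233 - 136)*(-80) + (D(-323) - 1*(-133971))) = √((-233 - 136)*(-80) + (-14*(-323)*(1 - 323) - 1*(-133971))) = √(-369*(-80) + (-14*(-323)*(-322) + 133971)) = √(29520 + (-1456084 + 133971)) = √(29520 - 1322113) = √(-1292593) = I*√1292593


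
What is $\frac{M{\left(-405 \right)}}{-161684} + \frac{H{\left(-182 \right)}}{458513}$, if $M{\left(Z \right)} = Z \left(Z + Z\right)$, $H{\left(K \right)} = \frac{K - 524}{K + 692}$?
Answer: $- \frac{19177965217601}{9452112526230} \approx -2.029$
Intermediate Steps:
$H{\left(K \right)} = \frac{-524 + K}{692 + K}$
$M{\left(Z \right)} = 2 Z^{2}$ ($M{\left(Z \right)} = Z 2 Z = 2 Z^{2}$)
$\frac{M{\left(-405 \right)}}{-161684} + \frac{H{\left(-182 \right)}}{458513} = \frac{2 \left(-405\right)^{2}}{-161684} + \frac{\frac{1}{692 - 182} \left(-524 - 182\right)}{458513} = 2 \cdot 164025 \left(- \frac{1}{161684}\right) + \frac{1}{510} \left(-706\right) \frac{1}{458513} = 328050 \left(- \frac{1}{161684}\right) + \frac{1}{510} \left(-706\right) \frac{1}{458513} = - \frac{164025}{80842} - \frac{353}{116920815} = - \frac{19177965217601}{9452112526230}$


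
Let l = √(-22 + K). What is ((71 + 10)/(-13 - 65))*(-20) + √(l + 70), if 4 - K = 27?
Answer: 270/13 + √(70 + 3*I*√5) ≈ 29.145 + 0.40043*I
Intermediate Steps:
K = -23 (K = 4 - 1*27 = 4 - 27 = -23)
l = 3*I*√5 (l = √(-22 - 23) = √(-45) = 3*I*√5 ≈ 6.7082*I)
((71 + 10)/(-13 - 65))*(-20) + √(l + 70) = ((71 + 10)/(-13 - 65))*(-20) + √(3*I*√5 + 70) = (81/(-78))*(-20) + √(70 + 3*I*√5) = (81*(-1/78))*(-20) + √(70 + 3*I*√5) = -27/26*(-20) + √(70 + 3*I*√5) = 270/13 + √(70 + 3*I*√5)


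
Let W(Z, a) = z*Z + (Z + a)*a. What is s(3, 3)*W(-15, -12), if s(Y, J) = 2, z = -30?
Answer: 1548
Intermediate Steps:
W(Z, a) = -30*Z + a*(Z + a) (W(Z, a) = -30*Z + (Z + a)*a = -30*Z + a*(Z + a))
s(3, 3)*W(-15, -12) = 2*((-12)**2 - 30*(-15) - 15*(-12)) = 2*(144 + 450 + 180) = 2*774 = 1548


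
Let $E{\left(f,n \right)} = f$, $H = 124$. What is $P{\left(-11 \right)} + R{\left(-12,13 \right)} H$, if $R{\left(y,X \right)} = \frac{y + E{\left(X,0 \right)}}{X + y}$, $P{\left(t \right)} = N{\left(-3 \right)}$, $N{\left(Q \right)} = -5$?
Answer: $119$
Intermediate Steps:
$P{\left(t \right)} = -5$
$R{\left(y,X \right)} = 1$ ($R{\left(y,X \right)} = \frac{y + X}{X + y} = \frac{X + y}{X + y} = 1$)
$P{\left(-11 \right)} + R{\left(-12,13 \right)} H = -5 + 1 \cdot 124 = -5 + 124 = 119$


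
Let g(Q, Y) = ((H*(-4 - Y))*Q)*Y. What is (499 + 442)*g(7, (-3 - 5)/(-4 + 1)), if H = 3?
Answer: -1053920/3 ≈ -3.5131e+5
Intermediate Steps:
g(Q, Y) = Q*Y*(-12 - 3*Y) (g(Q, Y) = ((3*(-4 - Y))*Q)*Y = ((-12 - 3*Y)*Q)*Y = (Q*(-12 - 3*Y))*Y = Q*Y*(-12 - 3*Y))
(499 + 442)*g(7, (-3 - 5)/(-4 + 1)) = (499 + 442)*(-3*7*(-3 - 5)/(-4 + 1)*(4 + (-3 - 5)/(-4 + 1))) = 941*(-3*7*(-8/(-3))*(4 - 8/(-3))) = 941*(-3*7*(-8*(-1/3))*(4 - 8*(-1/3))) = 941*(-3*7*8/3*(4 + 8/3)) = 941*(-3*7*8/3*20/3) = 941*(-1120/3) = -1053920/3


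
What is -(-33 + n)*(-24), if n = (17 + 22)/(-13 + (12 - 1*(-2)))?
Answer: 144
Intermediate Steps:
n = 39 (n = 39/(-13 + (12 + 2)) = 39/(-13 + 14) = 39/1 = 39*1 = 39)
-(-33 + n)*(-24) = -(-33 + 39)*(-24) = -6*(-24) = -1*(-144) = 144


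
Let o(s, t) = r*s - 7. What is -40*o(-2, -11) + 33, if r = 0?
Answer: 313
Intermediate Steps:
o(s, t) = -7 (o(s, t) = 0*s - 7 = 0 - 7 = -7)
-40*o(-2, -11) + 33 = -40*(-7) + 33 = 280 + 33 = 313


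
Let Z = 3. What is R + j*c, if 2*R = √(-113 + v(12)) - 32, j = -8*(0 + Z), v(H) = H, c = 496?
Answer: -11920 + I*√101/2 ≈ -11920.0 + 5.0249*I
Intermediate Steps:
j = -24 (j = -8*(0 + 3) = -8*3 = -24)
R = -16 + I*√101/2 (R = (√(-113 + 12) - 32)/2 = (√(-101) - 32)/2 = (I*√101 - 32)/2 = (-32 + I*√101)/2 = -16 + I*√101/2 ≈ -16.0 + 5.0249*I)
R + j*c = (-16 + I*√101/2) - 24*496 = (-16 + I*√101/2) - 11904 = -11920 + I*√101/2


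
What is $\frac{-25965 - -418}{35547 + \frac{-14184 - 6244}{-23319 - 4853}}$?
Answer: $- \frac{179927521}{250362628} \approx -0.71867$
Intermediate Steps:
$\frac{-25965 - -418}{35547 + \frac{-14184 - 6244}{-23319 - 4853}} = \frac{-25965 + \left(-86 + 504\right)}{35547 - \frac{20428}{-28172}} = \frac{-25965 + 418}{35547 - - \frac{5107}{7043}} = - \frac{25547}{35547 + \frac{5107}{7043}} = - \frac{25547}{\frac{250362628}{7043}} = \left(-25547\right) \frac{7043}{250362628} = - \frac{179927521}{250362628}$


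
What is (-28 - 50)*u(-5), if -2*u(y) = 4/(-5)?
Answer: -156/5 ≈ -31.200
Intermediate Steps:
u(y) = 2/5 (u(y) = -2/(-5) = -2*(-1)/5 = -1/2*(-4/5) = 2/5)
(-28 - 50)*u(-5) = (-28 - 50)*(2/5) = -78*2/5 = -156/5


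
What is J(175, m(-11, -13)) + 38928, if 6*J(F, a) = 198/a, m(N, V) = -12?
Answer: 155701/4 ≈ 38925.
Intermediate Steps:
J(F, a) = 33/a (J(F, a) = (198/a)/6 = 33/a)
J(175, m(-11, -13)) + 38928 = 33/(-12) + 38928 = 33*(-1/12) + 38928 = -11/4 + 38928 = 155701/4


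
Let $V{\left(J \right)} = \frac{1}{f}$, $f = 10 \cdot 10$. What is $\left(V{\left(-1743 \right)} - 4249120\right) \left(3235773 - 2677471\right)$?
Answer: $- \frac{118614609432849}{50} \approx -2.3723 \cdot 10^{12}$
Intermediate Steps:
$f = 100$
$V{\left(J \right)} = \frac{1}{100}$
$\left(V{\left(-1743 \right)} - 4249120\right) \left(3235773 - 2677471\right) = \left(\frac{1}{100} - 4249120\right) \left(3235773 - 2677471\right) = \left(- \frac{424911999}{100}\right) 558302 = - \frac{118614609432849}{50}$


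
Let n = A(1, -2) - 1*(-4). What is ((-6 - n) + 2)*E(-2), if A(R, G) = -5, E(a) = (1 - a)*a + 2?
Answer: 12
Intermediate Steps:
E(a) = 2 + a*(1 - a) (E(a) = a*(1 - a) + 2 = 2 + a*(1 - a))
n = -1 (n = -5 - 1*(-4) = -5 + 4 = -1)
((-6 - n) + 2)*E(-2) = ((-6 - 1*(-1)) + 2)*(2 - 2 - 1*(-2)**2) = ((-6 + 1) + 2)*(2 - 2 - 1*4) = (-5 + 2)*(2 - 2 - 4) = -3*(-4) = 12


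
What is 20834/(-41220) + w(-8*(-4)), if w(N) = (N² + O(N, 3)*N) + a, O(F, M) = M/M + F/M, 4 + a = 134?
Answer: 31467923/20610 ≈ 1526.8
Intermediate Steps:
a = 130 (a = -4 + 134 = 130)
O(F, M) = 1 + F/M
w(N) = 130 + N² + N*(1 + N/3) (w(N) = (N² + ((N + 3)/3)*N) + 130 = (N² + ((3 + N)/3)*N) + 130 = (N² + (1 + N/3)*N) + 130 = (N² + N*(1 + N/3)) + 130 = 130 + N² + N*(1 + N/3))
20834/(-41220) + w(-8*(-4)) = 20834/(-41220) + (130 - 8*(-4) + 4*(-8*(-4))²/3) = 20834*(-1/41220) + (130 + 32 + (4/3)*32²) = -10417/20610 + (130 + 32 + (4/3)*1024) = -10417/20610 + (130 + 32 + 4096/3) = -10417/20610 + 4582/3 = 31467923/20610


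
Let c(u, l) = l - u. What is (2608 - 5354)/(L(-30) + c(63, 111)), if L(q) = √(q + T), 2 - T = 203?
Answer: -43936/845 + 2746*I*√231/2535 ≈ -51.995 + 16.464*I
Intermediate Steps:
T = -201 (T = 2 - 1*203 = 2 - 203 = -201)
L(q) = √(-201 + q) (L(q) = √(q - 201) = √(-201 + q))
(2608 - 5354)/(L(-30) + c(63, 111)) = (2608 - 5354)/(√(-201 - 30) + (111 - 1*63)) = -2746/(√(-231) + (111 - 63)) = -2746/(I*√231 + 48) = -2746/(48 + I*√231)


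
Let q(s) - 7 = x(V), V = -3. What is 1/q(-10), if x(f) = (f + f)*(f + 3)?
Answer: ⅐ ≈ 0.14286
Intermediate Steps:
x(f) = 2*f*(3 + f) (x(f) = (2*f)*(3 + f) = 2*f*(3 + f))
q(s) = 7 (q(s) = 7 + 2*(-3)*(3 - 3) = 7 + 2*(-3)*0 = 7 + 0 = 7)
1/q(-10) = 1/7 = ⅐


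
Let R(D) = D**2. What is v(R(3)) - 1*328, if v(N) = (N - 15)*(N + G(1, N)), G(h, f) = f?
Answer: -436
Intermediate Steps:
v(N) = 2*N*(-15 + N) (v(N) = (N - 15)*(N + N) = (-15 + N)*(2*N) = 2*N*(-15 + N))
v(R(3)) - 1*328 = 2*3**2*(-15 + 3**2) - 1*328 = 2*9*(-15 + 9) - 328 = 2*9*(-6) - 328 = -108 - 328 = -436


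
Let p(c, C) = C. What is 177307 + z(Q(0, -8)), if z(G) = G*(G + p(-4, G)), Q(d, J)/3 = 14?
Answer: 180835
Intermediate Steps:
Q(d, J) = 42 (Q(d, J) = 3*14 = 42)
z(G) = 2*G² (z(G) = G*(G + G) = G*(2*G) = 2*G²)
177307 + z(Q(0, -8)) = 177307 + 2*42² = 177307 + 2*1764 = 177307 + 3528 = 180835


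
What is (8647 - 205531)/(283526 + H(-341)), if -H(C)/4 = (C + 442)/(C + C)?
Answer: -16784361/24170642 ≈ -0.69441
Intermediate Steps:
H(C) = -2*(442 + C)/C (H(C) = -4*(C + 442)/(C + C) = -4*(442 + C)/(2*C) = -4*(442 + C)*1/(2*C) = -2*(442 + C)/C)
(8647 - 205531)/(283526 + H(-341)) = (8647 - 205531)/(283526 + (-2 - 884/(-341))) = -196884/(283526 + (-2 - 884*(-1/341))) = -196884/(283526 + (-2 + 884/341)) = -196884/(283526 + 202/341) = -196884/96682568/341 = -196884*341/96682568 = -16784361/24170642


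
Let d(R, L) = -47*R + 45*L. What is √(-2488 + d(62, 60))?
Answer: I*√2702 ≈ 51.981*I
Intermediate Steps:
√(-2488 + d(62, 60)) = √(-2488 + (-47*62 + 45*60)) = √(-2488 + (-2914 + 2700)) = √(-2488 - 214) = √(-2702) = I*√2702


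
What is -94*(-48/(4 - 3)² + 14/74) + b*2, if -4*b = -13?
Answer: 333053/74 ≈ 4500.7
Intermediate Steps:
b = 13/4 (b = -¼*(-13) = 13/4 ≈ 3.2500)
-94*(-48/(4 - 3)² + 14/74) + b*2 = -94*(-48/(4 - 3)² + 14/74) + (13/4)*2 = -94*(-48/(1²) + 14*(1/74)) + 13/2 = -94*(-48/1 + 7/37) + 13/2 = -94*(-48*1 + 7/37) + 13/2 = -94*(-48 + 7/37) + 13/2 = -94*(-1769/37) + 13/2 = 166286/37 + 13/2 = 333053/74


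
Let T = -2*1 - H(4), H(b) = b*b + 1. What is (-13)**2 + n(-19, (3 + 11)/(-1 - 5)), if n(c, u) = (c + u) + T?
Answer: 386/3 ≈ 128.67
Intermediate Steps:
H(b) = 1 + b**2 (H(b) = b**2 + 1 = 1 + b**2)
T = -19 (T = -2*1 - (1 + 4**2) = -2 - (1 + 16) = -2 - 1*17 = -2 - 17 = -19)
n(c, u) = -19 + c + u (n(c, u) = (c + u) - 19 = -19 + c + u)
(-13)**2 + n(-19, (3 + 11)/(-1 - 5)) = (-13)**2 + (-19 - 19 + (3 + 11)/(-1 - 5)) = 169 + (-19 - 19 + 14/(-6)) = 169 + (-19 - 19 + 14*(-1/6)) = 169 + (-19 - 19 - 7/3) = 169 - 121/3 = 386/3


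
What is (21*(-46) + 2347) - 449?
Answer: 932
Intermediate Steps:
(21*(-46) + 2347) - 449 = (-966 + 2347) - 449 = 1381 - 449 = 932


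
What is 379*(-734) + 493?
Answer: -277693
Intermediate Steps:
379*(-734) + 493 = -278186 + 493 = -277693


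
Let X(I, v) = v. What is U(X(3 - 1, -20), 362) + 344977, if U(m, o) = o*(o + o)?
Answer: 607065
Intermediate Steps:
U(m, o) = 2*o² (U(m, o) = o*(2*o) = 2*o²)
U(X(3 - 1, -20), 362) + 344977 = 2*362² + 344977 = 2*131044 + 344977 = 262088 + 344977 = 607065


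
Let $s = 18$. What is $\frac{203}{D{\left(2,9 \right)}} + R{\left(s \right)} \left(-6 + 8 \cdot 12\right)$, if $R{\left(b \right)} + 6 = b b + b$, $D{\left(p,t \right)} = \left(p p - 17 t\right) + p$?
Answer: $\frac{635011}{21} \approx 30239.0$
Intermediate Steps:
$D{\left(p,t \right)} = p + p^{2} - 17 t$ ($D{\left(p,t \right)} = \left(p^{2} - 17 t\right) + p = p + p^{2} - 17 t$)
$R{\left(b \right)} = -6 + b + b^{2}$ ($R{\left(b \right)} = -6 + \left(b b + b\right) = -6 + \left(b^{2} + b\right) = -6 + \left(b + b^{2}\right) = -6 + b + b^{2}$)
$\frac{203}{D{\left(2,9 \right)}} + R{\left(s \right)} \left(-6 + 8 \cdot 12\right) = \frac{203}{2 + 2^{2} - 153} + \left(-6 + 18 + 18^{2}\right) \left(-6 + 8 \cdot 12\right) = \frac{203}{2 + 4 - 153} + \left(-6 + 18 + 324\right) \left(-6 + 96\right) = \frac{203}{-147} + 336 \cdot 90 = 203 \left(- \frac{1}{147}\right) + 30240 = - \frac{29}{21} + 30240 = \frac{635011}{21}$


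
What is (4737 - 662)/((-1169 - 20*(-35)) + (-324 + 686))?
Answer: -4075/107 ≈ -38.084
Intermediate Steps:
(4737 - 662)/((-1169 - 20*(-35)) + (-324 + 686)) = 4075/((-1169 + 700) + 362) = 4075/(-469 + 362) = 4075/(-107) = 4075*(-1/107) = -4075/107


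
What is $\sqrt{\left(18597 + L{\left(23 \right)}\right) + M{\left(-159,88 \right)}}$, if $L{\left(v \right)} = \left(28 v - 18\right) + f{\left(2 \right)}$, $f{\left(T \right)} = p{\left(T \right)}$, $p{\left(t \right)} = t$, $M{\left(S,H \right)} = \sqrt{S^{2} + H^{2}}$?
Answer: $\sqrt{19225 + 5 \sqrt{1321}} \approx 139.31$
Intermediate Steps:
$M{\left(S,H \right)} = \sqrt{H^{2} + S^{2}}$
$f{\left(T \right)} = T$
$L{\left(v \right)} = -16 + 28 v$ ($L{\left(v \right)} = \left(28 v - 18\right) + 2 = \left(-18 + 28 v\right) + 2 = -16 + 28 v$)
$\sqrt{\left(18597 + L{\left(23 \right)}\right) + M{\left(-159,88 \right)}} = \sqrt{\left(18597 + \left(-16 + 28 \cdot 23\right)\right) + \sqrt{88^{2} + \left(-159\right)^{2}}} = \sqrt{\left(18597 + \left(-16 + 644\right)\right) + \sqrt{7744 + 25281}} = \sqrt{\left(18597 + 628\right) + \sqrt{33025}} = \sqrt{19225 + 5 \sqrt{1321}}$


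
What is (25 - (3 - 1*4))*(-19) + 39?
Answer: -455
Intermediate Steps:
(25 - (3 - 1*4))*(-19) + 39 = (25 - (3 - 4))*(-19) + 39 = (25 - 1*(-1))*(-19) + 39 = (25 + 1)*(-19) + 39 = 26*(-19) + 39 = -494 + 39 = -455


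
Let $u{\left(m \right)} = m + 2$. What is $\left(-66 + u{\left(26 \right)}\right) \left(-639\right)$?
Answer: $24282$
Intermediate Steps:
$u{\left(m \right)} = 2 + m$
$\left(-66 + u{\left(26 \right)}\right) \left(-639\right) = \left(-66 + \left(2 + 26\right)\right) \left(-639\right) = \left(-66 + 28\right) \left(-639\right) = \left(-38\right) \left(-639\right) = 24282$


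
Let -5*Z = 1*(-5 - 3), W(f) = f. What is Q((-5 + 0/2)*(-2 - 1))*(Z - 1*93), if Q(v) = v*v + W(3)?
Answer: -104196/5 ≈ -20839.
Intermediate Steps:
Z = 8/5 (Z = -(-5 - 3)/5 = -(-8)/5 = -⅕*(-8) = 8/5 ≈ 1.6000)
Q(v) = 3 + v² (Q(v) = v*v + 3 = v² + 3 = 3 + v²)
Q((-5 + 0/2)*(-2 - 1))*(Z - 1*93) = (3 + ((-5 + 0/2)*(-2 - 1))²)*(8/5 - 1*93) = (3 + ((-5 + 0*(½))*(-3))²)*(8/5 - 93) = (3 + ((-5 + 0)*(-3))²)*(-457/5) = (3 + (-5*(-3))²)*(-457/5) = (3 + 15²)*(-457/5) = (3 + 225)*(-457/5) = 228*(-457/5) = -104196/5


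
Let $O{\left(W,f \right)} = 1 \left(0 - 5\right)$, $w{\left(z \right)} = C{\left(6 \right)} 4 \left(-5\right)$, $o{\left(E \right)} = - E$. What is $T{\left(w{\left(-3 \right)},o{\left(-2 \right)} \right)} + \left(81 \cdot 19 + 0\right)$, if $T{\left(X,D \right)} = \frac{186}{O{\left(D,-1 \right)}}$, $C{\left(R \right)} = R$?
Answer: $\frac{7509}{5} \approx 1501.8$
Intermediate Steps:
$w{\left(z \right)} = -120$ ($w{\left(z \right)} = 6 \cdot 4 \left(-5\right) = 24 \left(-5\right) = -120$)
$O{\left(W,f \right)} = -5$ ($O{\left(W,f \right)} = 1 \left(-5\right) = -5$)
$T{\left(X,D \right)} = - \frac{186}{5}$ ($T{\left(X,D \right)} = \frac{186}{-5} = 186 \left(- \frac{1}{5}\right) = - \frac{186}{5}$)
$T{\left(w{\left(-3 \right)},o{\left(-2 \right)} \right)} + \left(81 \cdot 19 + 0\right) = - \frac{186}{5} + \left(81 \cdot 19 + 0\right) = - \frac{186}{5} + \left(1539 + 0\right) = - \frac{186}{5} + 1539 = \frac{7509}{5}$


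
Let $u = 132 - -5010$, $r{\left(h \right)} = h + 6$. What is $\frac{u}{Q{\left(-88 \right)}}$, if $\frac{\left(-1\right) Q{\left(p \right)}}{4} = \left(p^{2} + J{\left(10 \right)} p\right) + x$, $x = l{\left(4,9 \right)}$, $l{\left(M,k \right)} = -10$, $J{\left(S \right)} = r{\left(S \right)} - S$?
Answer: $- \frac{857}{4804} \approx -0.17839$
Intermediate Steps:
$r{\left(h \right)} = 6 + h$
$J{\left(S \right)} = 6$ ($J{\left(S \right)} = \left(6 + S\right) - S = 6$)
$x = -10$
$Q{\left(p \right)} = 40 - 24 p - 4 p^{2}$ ($Q{\left(p \right)} = - 4 \left(\left(p^{2} + 6 p\right) - 10\right) = - 4 \left(-10 + p^{2} + 6 p\right) = 40 - 24 p - 4 p^{2}$)
$u = 5142$ ($u = 132 + 5010 = 5142$)
$\frac{u}{Q{\left(-88 \right)}} = \frac{5142}{40 - -2112 - 4 \left(-88\right)^{2}} = \frac{5142}{40 + 2112 - 30976} = \frac{5142}{-28824} = 5142 \left(- \frac{1}{28824}\right) = - \frac{857}{4804}$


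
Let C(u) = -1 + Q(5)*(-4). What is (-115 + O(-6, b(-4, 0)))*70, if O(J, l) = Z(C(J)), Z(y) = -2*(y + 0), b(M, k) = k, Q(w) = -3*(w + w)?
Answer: -24710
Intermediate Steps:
Q(w) = -6*w
C(u) = 119 (C(u) = -1 - 6*5*(-4) = -1 - 30*(-4) = -1 + 120 = 119)
Z(y) = -2*y
O(J, l) = -238 (O(J, l) = -2*119 = -238)
(-115 + O(-6, b(-4, 0)))*70 = (-115 - 238)*70 = -353*70 = -24710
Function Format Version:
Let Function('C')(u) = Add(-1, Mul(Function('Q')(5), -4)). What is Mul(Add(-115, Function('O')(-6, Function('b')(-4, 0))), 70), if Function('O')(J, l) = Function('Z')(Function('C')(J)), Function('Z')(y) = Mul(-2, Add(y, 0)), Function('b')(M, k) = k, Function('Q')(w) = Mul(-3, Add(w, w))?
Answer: -24710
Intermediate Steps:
Function('Q')(w) = Mul(-6, w) (Function('Q')(w) = Mul(-3, Mul(2, w)) = Mul(-6, w))
Function('C')(u) = 119 (Function('C')(u) = Add(-1, Mul(Mul(-6, 5), -4)) = Add(-1, Mul(-30, -4)) = Add(-1, 120) = 119)
Function('Z')(y) = Mul(-2, y)
Function('O')(J, l) = -238 (Function('O')(J, l) = Mul(-2, 119) = -238)
Mul(Add(-115, Function('O')(-6, Function('b')(-4, 0))), 70) = Mul(Add(-115, -238), 70) = Mul(-353, 70) = -24710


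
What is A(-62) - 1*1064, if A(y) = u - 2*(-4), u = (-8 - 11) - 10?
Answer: -1085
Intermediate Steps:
u = -29 (u = -19 - 10 = -29)
A(y) = -21 (A(y) = -29 - 2*(-4) = -29 + 8 = -21)
A(-62) - 1*1064 = -21 - 1*1064 = -21 - 1064 = -1085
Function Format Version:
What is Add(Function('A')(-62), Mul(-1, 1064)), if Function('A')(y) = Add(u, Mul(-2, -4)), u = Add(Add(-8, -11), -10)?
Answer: -1085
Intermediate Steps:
u = -29 (u = Add(-19, -10) = -29)
Function('A')(y) = -21 (Function('A')(y) = Add(-29, Mul(-2, -4)) = Add(-29, 8) = -21)
Add(Function('A')(-62), Mul(-1, 1064)) = Add(-21, Mul(-1, 1064)) = Add(-21, -1064) = -1085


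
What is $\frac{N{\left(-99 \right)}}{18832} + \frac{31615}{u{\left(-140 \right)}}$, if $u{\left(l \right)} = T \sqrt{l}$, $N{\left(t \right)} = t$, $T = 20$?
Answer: $- \frac{9}{1712} - \frac{6323 i \sqrt{35}}{280} \approx -0.005257 - 133.6 i$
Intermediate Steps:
$u{\left(l \right)} = 20 \sqrt{l}$
$\frac{N{\left(-99 \right)}}{18832} + \frac{31615}{u{\left(-140 \right)}} = - \frac{99}{18832} + \frac{31615}{20 \sqrt{-140}} = \left(-99\right) \frac{1}{18832} + \frac{31615}{20 \cdot 2 i \sqrt{35}} = - \frac{9}{1712} + \frac{31615}{40 i \sqrt{35}} = - \frac{9}{1712} + 31615 \left(- \frac{i \sqrt{35}}{1400}\right) = - \frac{9}{1712} - \frac{6323 i \sqrt{35}}{280}$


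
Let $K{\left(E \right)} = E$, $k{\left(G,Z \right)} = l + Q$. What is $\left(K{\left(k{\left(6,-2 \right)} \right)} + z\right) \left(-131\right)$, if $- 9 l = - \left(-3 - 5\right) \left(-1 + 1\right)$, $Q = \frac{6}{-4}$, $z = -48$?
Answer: $\frac{12969}{2} \approx 6484.5$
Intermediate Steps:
$Q = - \frac{3}{2}$ ($Q = 6 \left(- \frac{1}{4}\right) = - \frac{3}{2} \approx -1.5$)
$l = 0$ ($l = - \frac{\left(-1\right) \left(-3 - 5\right) \left(-1 + 1\right)}{9} = - \frac{\left(-1\right) \left(\left(-8\right) 0\right)}{9} = - \frac{\left(-1\right) 0}{9} = \left(- \frac{1}{9}\right) 0 = 0$)
$k{\left(G,Z \right)} = - \frac{3}{2}$ ($k{\left(G,Z \right)} = 0 - \frac{3}{2} = - \frac{3}{2}$)
$\left(K{\left(k{\left(6,-2 \right)} \right)} + z\right) \left(-131\right) = \left(- \frac{3}{2} - 48\right) \left(-131\right) = \left(- \frac{99}{2}\right) \left(-131\right) = \frac{12969}{2}$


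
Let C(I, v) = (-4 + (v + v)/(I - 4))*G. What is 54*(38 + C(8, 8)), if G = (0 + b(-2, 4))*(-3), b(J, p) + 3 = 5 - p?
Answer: 2052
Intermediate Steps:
b(J, p) = 2 - p (b(J, p) = -3 + (5 - p) = 2 - p)
G = 6 (G = (0 + (2 - 1*4))*(-3) = (0 + (2 - 4))*(-3) = (0 - 2)*(-3) = -2*(-3) = 6)
C(I, v) = -24 + 12*v/(-4 + I) (C(I, v) = (-4 + (v + v)/(I - 4))*6 = (-4 + (2*v)/(-4 + I))*6 = (-4 + 2*v/(-4 + I))*6 = -24 + 12*v/(-4 + I))
54*(38 + C(8, 8)) = 54*(38 + 12*(8 + 8 - 2*8)/(-4 + 8)) = 54*(38 + 12*(8 + 8 - 16)/4) = 54*(38 + 12*(¼)*0) = 54*(38 + 0) = 54*38 = 2052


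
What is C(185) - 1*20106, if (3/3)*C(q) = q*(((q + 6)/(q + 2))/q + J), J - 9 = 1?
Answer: -3413681/187 ≈ -18255.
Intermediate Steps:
J = 10 (J = 9 + 1 = 10)
C(q) = q*(10 + (6 + q)/(q*(2 + q))) (C(q) = q*(((q + 6)/(q + 2))/q + 10) = q*(((6 + q)/(2 + q))/q + 10) = q*((6 + q)/(q*(2 + q)) + 10) = q*(10 + (6 + q)/(q*(2 + q))))
C(185) - 1*20106 = (6 + 10*185**2 + 21*185)/(2 + 185) - 1*20106 = (6 + 10*34225 + 3885)/187 - 20106 = (6 + 342250 + 3885)/187 - 20106 = (1/187)*346141 - 20106 = 346141/187 - 20106 = -3413681/187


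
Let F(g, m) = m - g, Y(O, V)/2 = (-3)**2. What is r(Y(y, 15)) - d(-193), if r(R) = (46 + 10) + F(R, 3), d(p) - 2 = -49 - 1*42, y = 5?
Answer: 130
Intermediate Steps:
d(p) = -89 (d(p) = 2 + (-49 - 1*42) = 2 + (-49 - 42) = 2 - 91 = -89)
Y(O, V) = 18 (Y(O, V) = 2*(-3)**2 = 2*9 = 18)
r(R) = 59 - R (r(R) = (46 + 10) + (3 - R) = 56 + (3 - R) = 59 - R)
r(Y(y, 15)) - d(-193) = (59 - 1*18) - 1*(-89) = (59 - 18) + 89 = 41 + 89 = 130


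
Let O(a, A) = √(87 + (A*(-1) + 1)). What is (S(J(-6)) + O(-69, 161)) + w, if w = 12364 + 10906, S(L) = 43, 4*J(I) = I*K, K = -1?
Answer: 23313 + I*√73 ≈ 23313.0 + 8.544*I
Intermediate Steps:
J(I) = -I/4 (J(I) = (I*(-1))/4 = (-I)/4 = -I/4)
O(a, A) = √(88 - A) (O(a, A) = √(87 + (-A + 1)) = √(87 + (1 - A)) = √(88 - A))
w = 23270
(S(J(-6)) + O(-69, 161)) + w = (43 + √(88 - 1*161)) + 23270 = (43 + √(88 - 161)) + 23270 = (43 + √(-73)) + 23270 = (43 + I*√73) + 23270 = 23313 + I*√73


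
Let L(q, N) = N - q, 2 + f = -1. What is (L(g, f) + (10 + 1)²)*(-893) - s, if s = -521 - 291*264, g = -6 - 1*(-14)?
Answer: -20885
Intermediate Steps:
g = 8 (g = -6 + 14 = 8)
f = -3 (f = -2 - 1 = -3)
s = -77345 (s = -521 - 76824 = -77345)
(L(g, f) + (10 + 1)²)*(-893) - s = ((-3 - 1*8) + (10 + 1)²)*(-893) - 1*(-77345) = ((-3 - 8) + 11²)*(-893) + 77345 = (-11 + 121)*(-893) + 77345 = 110*(-893) + 77345 = -98230 + 77345 = -20885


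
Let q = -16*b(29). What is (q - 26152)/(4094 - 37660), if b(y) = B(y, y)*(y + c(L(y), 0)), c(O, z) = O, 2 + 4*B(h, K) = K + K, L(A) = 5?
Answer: 16884/16783 ≈ 1.0060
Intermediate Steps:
B(h, K) = -½ + K/2 (B(h, K) = -½ + (K + K)/4 = -½ + (2*K)/4 = -½ + K/2)
b(y) = (5 + y)*(-½ + y/2) (b(y) = (-½ + y/2)*(y + 5) = (-½ + y/2)*(5 + y) = (5 + y)*(-½ + y/2))
q = -7616 (q = -8*(-1 + 29)*(5 + 29) = -8*28*34 = -16*476 = -7616)
(q - 26152)/(4094 - 37660) = (-7616 - 26152)/(4094 - 37660) = -33768/(-33566) = -33768*(-1/33566) = 16884/16783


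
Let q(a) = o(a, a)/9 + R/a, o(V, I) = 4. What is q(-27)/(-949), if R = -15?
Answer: -1/949 ≈ -0.0010537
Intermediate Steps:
q(a) = 4/9 - 15/a
q(-27)/(-949) = (4/9 - 15/(-27))/(-949) = (4/9 - 15*(-1/27))*(-1/949) = (4/9 + 5/9)*(-1/949) = 1*(-1/949) = -1/949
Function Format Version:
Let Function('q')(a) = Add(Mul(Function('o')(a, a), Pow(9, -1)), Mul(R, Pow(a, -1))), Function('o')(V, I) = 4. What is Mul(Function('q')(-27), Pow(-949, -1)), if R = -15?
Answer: Rational(-1, 949) ≈ -0.0010537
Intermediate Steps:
Function('q')(a) = Add(Rational(4, 9), Mul(-15, Pow(a, -1))) (Function('q')(a) = Add(Mul(4, Pow(9, -1)), Mul(-15, Pow(a, -1))) = Add(Mul(4, Rational(1, 9)), Mul(-15, Pow(a, -1))) = Add(Rational(4, 9), Mul(-15, Pow(a, -1))))
Mul(Function('q')(-27), Pow(-949, -1)) = Mul(Add(Rational(4, 9), Mul(-15, Pow(-27, -1))), Pow(-949, -1)) = Mul(Add(Rational(4, 9), Mul(-15, Rational(-1, 27))), Rational(-1, 949)) = Mul(Add(Rational(4, 9), Rational(5, 9)), Rational(-1, 949)) = Mul(1, Rational(-1, 949)) = Rational(-1, 949)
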